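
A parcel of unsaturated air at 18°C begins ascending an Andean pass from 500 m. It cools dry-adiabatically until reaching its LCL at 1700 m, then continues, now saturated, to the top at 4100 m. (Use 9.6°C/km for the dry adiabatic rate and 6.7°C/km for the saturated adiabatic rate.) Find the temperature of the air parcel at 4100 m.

-9.6°C

Dry to 1700 m: -9.6 × 1.2 km = -11.52°C, so T = 6.48°C.
Saturated to 4100 m: -6.7 × 2.4 km = -16.08°C, so T = -9.6°C.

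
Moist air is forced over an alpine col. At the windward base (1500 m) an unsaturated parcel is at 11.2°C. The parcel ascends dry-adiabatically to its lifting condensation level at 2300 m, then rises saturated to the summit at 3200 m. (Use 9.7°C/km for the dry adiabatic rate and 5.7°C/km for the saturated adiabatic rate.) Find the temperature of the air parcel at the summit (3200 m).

-1.69°C

From 1500 m to 2300 m (dry): cools by 9.7 × 0.8 = 7.76°C, giving 3.44°C.
From 2300 m to 3200 m (saturated): cools by 5.7 × 0.9 = 5.13°C, giving -1.69°C.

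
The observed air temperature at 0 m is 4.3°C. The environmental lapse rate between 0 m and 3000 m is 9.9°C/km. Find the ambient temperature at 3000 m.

From 0 m to 3000 m (environmental): cools by 9.9 × 3 = 29.7°C, giving -25.4°C.

-25.4°C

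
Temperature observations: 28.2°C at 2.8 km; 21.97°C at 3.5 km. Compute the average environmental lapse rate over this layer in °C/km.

8.9°C/km

Γ = −ΔT/Δz = (28.2 − 21.97) / (3500 − 2800) m
  = 6.23°C / 0.7 km = 8.9°C/km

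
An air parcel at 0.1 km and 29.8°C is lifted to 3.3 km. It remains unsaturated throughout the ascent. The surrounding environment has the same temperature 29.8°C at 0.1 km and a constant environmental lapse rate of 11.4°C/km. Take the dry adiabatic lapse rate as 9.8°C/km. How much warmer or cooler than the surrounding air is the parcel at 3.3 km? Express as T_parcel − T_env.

Parcel:
  100–3300 m, dry: Δz = 3.2 km ⇒ ΔT = -31.36°C; T = -1.56°C
Environment:
  100–3300 m, environment: Δz = 3.2 km ⇒ ΔT = -36.48°C; T = -6.68°C
T_parcel − T_env = -1.56 − (-6.68) = +5.12°C

+5.12°C (parcel warmer than environment)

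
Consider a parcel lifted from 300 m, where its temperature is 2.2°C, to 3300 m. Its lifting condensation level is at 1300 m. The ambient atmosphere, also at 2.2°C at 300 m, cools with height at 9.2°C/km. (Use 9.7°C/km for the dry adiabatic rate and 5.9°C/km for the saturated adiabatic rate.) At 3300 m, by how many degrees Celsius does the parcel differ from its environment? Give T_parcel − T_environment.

Parcel:
  Dry to 1300 m: -9.7 × 1 km = -9.7°C, so T = -7.5°C.
  Saturated to 3300 m: -5.9 × 2 km = -11.8°C, so T = -19.3°C.
Environment:
  Environment to 3300 m: -9.2 × 3 km = -27.6°C, so T = -25.4°C.
T_parcel − T_env = -19.3 − (-25.4) = +6.1°C

+6.1°C (parcel warmer than environment)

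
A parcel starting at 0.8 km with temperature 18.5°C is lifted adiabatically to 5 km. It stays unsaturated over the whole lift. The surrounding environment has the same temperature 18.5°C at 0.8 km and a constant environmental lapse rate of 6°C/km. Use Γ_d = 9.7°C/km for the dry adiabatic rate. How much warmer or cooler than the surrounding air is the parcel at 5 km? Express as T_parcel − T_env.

-15.54°C (parcel cooler than environment)

Parcel:
  800 → 5000 m (dry, 9.7°C/km): ΔT = -9.7 × 4.2 = -40.74°C → T = -22.24°C
Environment:
  800 → 5000 m (environment, 6°C/km): ΔT = -6 × 4.2 = -25.2°C → T = -6.7°C
T_parcel − T_env = -22.24 − (-6.7) = -15.54°C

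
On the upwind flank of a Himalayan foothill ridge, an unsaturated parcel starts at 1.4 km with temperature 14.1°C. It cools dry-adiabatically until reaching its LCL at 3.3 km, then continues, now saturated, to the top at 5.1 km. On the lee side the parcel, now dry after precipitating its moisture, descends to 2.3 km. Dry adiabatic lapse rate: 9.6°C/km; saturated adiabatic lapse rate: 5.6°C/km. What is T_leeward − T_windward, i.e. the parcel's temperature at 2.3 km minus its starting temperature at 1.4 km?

Dry to 3300 m: -9.6 × 1.9 km = -18.24°C, so T = -4.14°C.
Saturated to 5100 m: -5.6 × 1.8 km = -10.08°C, so T = -14.22°C.
Dry descent to 2300 m: +9.6 × 2.8 km = +26.88°C, so T = 12.66°C.
Net change vs windward start: 12.66 − 14.1 = -1.44°C

-1.44°C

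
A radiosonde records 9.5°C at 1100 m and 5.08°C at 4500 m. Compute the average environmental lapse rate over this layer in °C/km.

Γ = −ΔT/Δz = (9.5 − 5.08) / (4500 − 1100) m
  = 4.42°C / 3.4 km = 1.3°C/km

1.3°C/km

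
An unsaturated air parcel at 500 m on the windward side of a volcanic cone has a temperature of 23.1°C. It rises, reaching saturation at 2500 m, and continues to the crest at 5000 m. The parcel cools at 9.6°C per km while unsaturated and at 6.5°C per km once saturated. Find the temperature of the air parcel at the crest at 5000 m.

500–2500 m, dry: Δz = 2 km ⇒ ΔT = -19.2°C; T = 3.9°C
2500–5000 m, saturated: Δz = 2.5 km ⇒ ΔT = -16.25°C; T = -12.35°C

-12.35°C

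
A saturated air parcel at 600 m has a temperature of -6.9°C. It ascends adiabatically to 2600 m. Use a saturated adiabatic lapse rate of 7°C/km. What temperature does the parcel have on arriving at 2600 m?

600 → 2600 m (saturated adiabatic, 7°C/km): ΔT = -7 × 2 = -14°C → T = -20.9°C

-20.9°C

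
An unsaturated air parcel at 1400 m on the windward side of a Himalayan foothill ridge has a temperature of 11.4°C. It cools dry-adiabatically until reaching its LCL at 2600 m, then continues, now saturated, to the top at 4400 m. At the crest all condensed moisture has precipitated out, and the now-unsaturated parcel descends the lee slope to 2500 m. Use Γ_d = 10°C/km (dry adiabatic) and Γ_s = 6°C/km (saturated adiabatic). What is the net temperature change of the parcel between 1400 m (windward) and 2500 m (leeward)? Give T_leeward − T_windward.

-3.8°C

1400 → 2600 m (dry, 10°C/km): ΔT = -10 × 1.2 = -12°C → T = -0.6°C
2600 → 4400 m (saturated, 6°C/km): ΔT = -6 × 1.8 = -10.8°C → T = -11.4°C
4400 → 2500 m (dry descent, 10°C/km): ΔT = +10 × 1.9 = +19°C → T = 7.6°C
Net change vs windward start: 7.6 − 11.4 = -3.8°C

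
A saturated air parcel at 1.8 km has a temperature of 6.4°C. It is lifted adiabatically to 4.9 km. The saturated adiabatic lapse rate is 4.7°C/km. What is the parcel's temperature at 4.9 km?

Saturated adiabatic to 4900 m: -4.7 × 3.1 km = -14.57°C, so T = -8.17°C.

-8.17°C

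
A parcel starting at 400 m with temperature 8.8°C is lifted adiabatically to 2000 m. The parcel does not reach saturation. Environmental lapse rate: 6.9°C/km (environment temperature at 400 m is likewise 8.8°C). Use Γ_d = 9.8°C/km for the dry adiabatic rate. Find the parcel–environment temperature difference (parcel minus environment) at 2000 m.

-4.64°C (parcel cooler than environment)

Parcel:
  From 400 m to 2000 m (dry): cools by 9.8 × 1.6 = 15.68°C, giving -6.88°C.
Environment:
  From 400 m to 2000 m (environment): cools by 6.9 × 1.6 = 11.04°C, giving -2.24°C.
T_parcel − T_env = -6.88 − (-2.24) = -4.64°C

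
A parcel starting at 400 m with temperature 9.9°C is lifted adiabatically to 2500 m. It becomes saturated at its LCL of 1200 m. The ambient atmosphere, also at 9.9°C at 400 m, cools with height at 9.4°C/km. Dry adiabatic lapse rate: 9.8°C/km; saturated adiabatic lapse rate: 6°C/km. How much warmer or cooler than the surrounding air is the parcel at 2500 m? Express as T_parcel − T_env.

+4.1°C (parcel warmer than environment)

Parcel:
  400 → 1200 m (dry, 9.8°C/km): ΔT = -9.8 × 0.8 = -7.84°C → T = 2.06°C
  1200 → 2500 m (saturated, 6°C/km): ΔT = -6 × 1.3 = -7.8°C → T = -5.74°C
Environment:
  400 → 2500 m (environment, 9.4°C/km): ΔT = -9.4 × 2.1 = -19.74°C → T = -9.84°C
T_parcel − T_env = -5.74 − (-9.84) = +4.1°C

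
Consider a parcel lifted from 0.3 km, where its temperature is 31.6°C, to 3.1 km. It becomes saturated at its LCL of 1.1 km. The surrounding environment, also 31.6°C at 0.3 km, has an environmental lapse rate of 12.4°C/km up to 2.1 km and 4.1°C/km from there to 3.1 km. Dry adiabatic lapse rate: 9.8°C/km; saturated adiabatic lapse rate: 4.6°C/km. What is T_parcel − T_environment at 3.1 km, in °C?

+9.38°C (parcel warmer than environment)

Parcel:
  300–1100 m, dry: Δz = 0.8 km ⇒ ΔT = -7.84°C; T = 23.76°C
  1100–3100 m, saturated: Δz = 2 km ⇒ ΔT = -9.2°C; T = 14.56°C
Environment:
  300–2100 m, environment, lower layer: Δz = 1.8 km ⇒ ΔT = -22.32°C; T = 9.28°C
  2100–3100 m, environment, upper layer: Δz = 1 km ⇒ ΔT = -4.1°C; T = 5.18°C
T_parcel − T_env = 14.56 − 5.18 = +9.38°C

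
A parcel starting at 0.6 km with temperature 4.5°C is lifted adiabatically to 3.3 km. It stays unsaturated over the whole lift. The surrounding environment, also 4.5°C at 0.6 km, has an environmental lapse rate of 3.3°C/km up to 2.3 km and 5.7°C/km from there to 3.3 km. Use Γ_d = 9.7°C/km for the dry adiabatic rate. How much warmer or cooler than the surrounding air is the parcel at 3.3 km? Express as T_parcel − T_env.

Parcel:
  Dry to 3300 m: -9.7 × 2.7 km = -26.19°C, so T = -21.69°C.
Environment:
  Environment, lower layer to 2300 m: -3.3 × 1.7 km = -5.61°C, so T = -1.11°C.
  Environment, upper layer to 3300 m: -5.7 × 1 km = -5.7°C, so T = -6.81°C.
T_parcel − T_env = -21.69 − (-6.81) = -14.88°C

-14.88°C (parcel cooler than environment)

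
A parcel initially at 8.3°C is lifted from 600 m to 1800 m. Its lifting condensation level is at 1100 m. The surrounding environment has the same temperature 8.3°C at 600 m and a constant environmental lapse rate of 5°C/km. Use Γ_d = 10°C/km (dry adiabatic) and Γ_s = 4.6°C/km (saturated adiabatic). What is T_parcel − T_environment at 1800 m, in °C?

Parcel:
  600 → 1100 m (dry, 10°C/km): ΔT = -10 × 0.5 = -5°C → T = 3.3°C
  1100 → 1800 m (saturated, 4.6°C/km): ΔT = -4.6 × 0.7 = -3.22°C → T = 0.08°C
Environment:
  600 → 1800 m (environment, 5°C/km): ΔT = -5 × 1.2 = -6°C → T = 2.3°C
T_parcel − T_env = 0.08 − 2.3 = -2.22°C

-2.22°C (parcel cooler than environment)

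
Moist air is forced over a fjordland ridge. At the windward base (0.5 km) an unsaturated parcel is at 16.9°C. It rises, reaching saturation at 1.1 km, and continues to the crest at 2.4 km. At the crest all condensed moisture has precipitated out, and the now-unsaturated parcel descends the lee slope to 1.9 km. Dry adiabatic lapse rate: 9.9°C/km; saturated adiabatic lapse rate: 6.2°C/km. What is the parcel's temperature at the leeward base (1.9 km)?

7.85°C

Dry to 1100 m: -9.9 × 0.6 km = -5.94°C, so T = 10.96°C.
Saturated to 2400 m: -6.2 × 1.3 km = -8.06°C, so T = 2.9°C.
Dry descent to 1900 m: +9.9 × 0.5 km = +4.95°C, so T = 7.85°C.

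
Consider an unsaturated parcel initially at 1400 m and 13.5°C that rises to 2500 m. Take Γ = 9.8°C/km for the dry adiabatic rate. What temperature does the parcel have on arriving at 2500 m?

1400 → 2500 m (dry adiabatic, 9.8°C/km): ΔT = -9.8 × 1.1 = -10.78°C → T = 2.72°C

2.72°C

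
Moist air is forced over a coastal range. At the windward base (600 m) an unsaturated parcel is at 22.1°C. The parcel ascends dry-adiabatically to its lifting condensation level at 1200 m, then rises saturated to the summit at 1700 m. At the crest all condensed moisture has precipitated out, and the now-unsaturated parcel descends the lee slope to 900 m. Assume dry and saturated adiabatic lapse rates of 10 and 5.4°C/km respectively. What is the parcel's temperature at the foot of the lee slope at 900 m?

21.4°C

600–1200 m, dry: Δz = 0.6 km ⇒ ΔT = -6°C; T = 16.1°C
1200–1700 m, saturated: Δz = 0.5 km ⇒ ΔT = -2.7°C; T = 13.4°C
1700–900 m, dry descent: Δz = 0.8 km ⇒ ΔT = +8°C; T = 21.4°C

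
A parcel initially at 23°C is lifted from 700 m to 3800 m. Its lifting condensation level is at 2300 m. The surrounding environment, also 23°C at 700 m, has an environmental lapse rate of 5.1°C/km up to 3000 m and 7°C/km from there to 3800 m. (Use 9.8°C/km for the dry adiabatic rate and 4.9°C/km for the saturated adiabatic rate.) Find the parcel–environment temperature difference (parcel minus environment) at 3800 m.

Parcel:
  700–2300 m, dry: Δz = 1.6 km ⇒ ΔT = -15.68°C; T = 7.32°C
  2300–3800 m, saturated: Δz = 1.5 km ⇒ ΔT = -7.35°C; T = -0.03°C
Environment:
  700–3000 m, environment, lower layer: Δz = 2.3 km ⇒ ΔT = -11.73°C; T = 11.27°C
  3000–3800 m, environment, upper layer: Δz = 0.8 km ⇒ ΔT = -5.6°C; T = 5.67°C
T_parcel − T_env = -0.03 − 5.67 = -5.7°C

-5.7°C (parcel cooler than environment)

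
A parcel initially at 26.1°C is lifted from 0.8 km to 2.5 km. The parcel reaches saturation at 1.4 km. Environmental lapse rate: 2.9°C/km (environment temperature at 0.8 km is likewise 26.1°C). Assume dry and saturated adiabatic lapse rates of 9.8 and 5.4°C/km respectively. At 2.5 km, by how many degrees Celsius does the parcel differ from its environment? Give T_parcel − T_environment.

Parcel:
  From 800 m to 1400 m (dry): cools by 9.8 × 0.6 = 5.88°C, giving 20.22°C.
  From 1400 m to 2500 m (saturated): cools by 5.4 × 1.1 = 5.94°C, giving 14.28°C.
Environment:
  From 800 m to 2500 m (environment): cools by 2.9 × 1.7 = 4.93°C, giving 21.17°C.
T_parcel − T_env = 14.28 − 21.17 = -6.89°C

-6.89°C (parcel cooler than environment)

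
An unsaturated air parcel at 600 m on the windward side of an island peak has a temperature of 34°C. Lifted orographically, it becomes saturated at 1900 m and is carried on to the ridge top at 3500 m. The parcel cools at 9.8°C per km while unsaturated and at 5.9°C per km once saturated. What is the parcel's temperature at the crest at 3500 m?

600 → 1900 m (dry, 9.8°C/km): ΔT = -9.8 × 1.3 = -12.74°C → T = 21.26°C
1900 → 3500 m (saturated, 5.9°C/km): ΔT = -5.9 × 1.6 = -9.44°C → T = 11.82°C

11.82°C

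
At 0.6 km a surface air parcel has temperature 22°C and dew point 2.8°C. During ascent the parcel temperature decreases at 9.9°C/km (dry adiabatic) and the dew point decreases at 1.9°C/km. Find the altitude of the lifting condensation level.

3 km

T and T_d converge at 9.9 − 1.9 = 8°C per km
Height above start = (22 − 2.8) / 8 = 2.4 km
LCL altitude = 600 m + 2400 m = 3000 m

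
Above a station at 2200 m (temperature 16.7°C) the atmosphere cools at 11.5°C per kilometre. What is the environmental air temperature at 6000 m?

-27°C

Environmental to 6000 m: -11.5 × 3.8 km = -43.7°C, so T = -27°C.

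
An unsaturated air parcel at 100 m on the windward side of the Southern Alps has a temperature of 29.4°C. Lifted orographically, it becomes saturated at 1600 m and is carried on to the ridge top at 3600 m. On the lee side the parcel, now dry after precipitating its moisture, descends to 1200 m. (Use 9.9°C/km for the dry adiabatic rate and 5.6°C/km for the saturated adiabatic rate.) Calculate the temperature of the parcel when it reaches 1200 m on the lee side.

27.11°C

100–1600 m, dry: Δz = 1.5 km ⇒ ΔT = -14.85°C; T = 14.55°C
1600–3600 m, saturated: Δz = 2 km ⇒ ΔT = -11.2°C; T = 3.35°C
3600–1200 m, dry descent: Δz = 2.4 km ⇒ ΔT = +23.76°C; T = 27.11°C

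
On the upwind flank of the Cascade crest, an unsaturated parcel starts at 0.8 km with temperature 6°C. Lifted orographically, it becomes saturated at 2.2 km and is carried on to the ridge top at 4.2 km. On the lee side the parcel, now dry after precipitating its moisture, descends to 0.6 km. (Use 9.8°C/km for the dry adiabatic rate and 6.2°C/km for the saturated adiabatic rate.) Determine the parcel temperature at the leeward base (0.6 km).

800–2200 m, dry: Δz = 1.4 km ⇒ ΔT = -13.72°C; T = -7.72°C
2200–4200 m, saturated: Δz = 2 km ⇒ ΔT = -12.4°C; T = -20.12°C
4200–600 m, dry descent: Δz = 3.6 km ⇒ ΔT = +35.28°C; T = 15.16°C

15.16°C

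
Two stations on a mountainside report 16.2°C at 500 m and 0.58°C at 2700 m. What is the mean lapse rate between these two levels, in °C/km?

7.1°C/km

Γ = −ΔT/Δz = (16.2 − 0.58) / (2700 − 500) m
  = 15.62°C / 2.2 km = 7.1°C/km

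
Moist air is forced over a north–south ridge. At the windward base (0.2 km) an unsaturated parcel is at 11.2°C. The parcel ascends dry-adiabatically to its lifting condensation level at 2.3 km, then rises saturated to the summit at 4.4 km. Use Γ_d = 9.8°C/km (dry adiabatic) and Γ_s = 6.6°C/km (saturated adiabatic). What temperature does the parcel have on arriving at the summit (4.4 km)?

-23.24°C

Dry to 2300 m: -9.8 × 2.1 km = -20.58°C, so T = -9.38°C.
Saturated to 4400 m: -6.6 × 2.1 km = -13.86°C, so T = -23.24°C.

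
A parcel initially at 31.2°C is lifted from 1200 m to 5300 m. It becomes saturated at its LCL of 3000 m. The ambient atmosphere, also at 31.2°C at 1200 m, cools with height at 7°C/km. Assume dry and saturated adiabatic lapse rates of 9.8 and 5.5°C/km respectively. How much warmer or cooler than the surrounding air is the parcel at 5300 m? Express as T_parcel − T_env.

Parcel:
  1200 → 3000 m (dry, 9.8°C/km): ΔT = -9.8 × 1.8 = -17.64°C → T = 13.56°C
  3000 → 5300 m (saturated, 5.5°C/km): ΔT = -5.5 × 2.3 = -12.65°C → T = 0.91°C
Environment:
  1200 → 5300 m (environment, 7°C/km): ΔT = -7 × 4.1 = -28.7°C → T = 2.5°C
T_parcel − T_env = 0.91 − 2.5 = -1.59°C

-1.59°C (parcel cooler than environment)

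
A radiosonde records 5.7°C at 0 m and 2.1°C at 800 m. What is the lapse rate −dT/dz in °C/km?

4.5°C/km

Γ = −ΔT/Δz = (5.7 − 2.1) / (800 − 0) m
  = 3.6°C / 0.8 km = 4.5°C/km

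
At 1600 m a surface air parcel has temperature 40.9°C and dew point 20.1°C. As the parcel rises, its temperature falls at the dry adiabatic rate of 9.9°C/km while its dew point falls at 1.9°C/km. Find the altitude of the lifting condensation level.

T and T_d converge at 9.9 − 1.9 = 8°C per km
Height above start = (40.9 − 20.1) / 8 = 2.6 km
LCL altitude = 1600 m + 2600 m = 4200 m

4200 m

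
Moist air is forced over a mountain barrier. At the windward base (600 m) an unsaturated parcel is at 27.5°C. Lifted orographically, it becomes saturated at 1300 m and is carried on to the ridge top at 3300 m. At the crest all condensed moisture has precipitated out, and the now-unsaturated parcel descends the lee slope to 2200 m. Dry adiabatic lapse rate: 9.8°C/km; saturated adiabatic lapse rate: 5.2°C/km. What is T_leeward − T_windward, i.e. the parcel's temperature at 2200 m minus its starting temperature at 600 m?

600 → 1300 m (dry, 9.8°C/km): ΔT = -9.8 × 0.7 = -6.86°C → T = 20.64°C
1300 → 3300 m (saturated, 5.2°C/km): ΔT = -5.2 × 2 = -10.4°C → T = 10.24°C
3300 → 2200 m (dry descent, 9.8°C/km): ΔT = +9.8 × 1.1 = +10.78°C → T = 21.02°C
Net change vs windward start: 21.02 − 27.5 = -6.48°C

-6.48°C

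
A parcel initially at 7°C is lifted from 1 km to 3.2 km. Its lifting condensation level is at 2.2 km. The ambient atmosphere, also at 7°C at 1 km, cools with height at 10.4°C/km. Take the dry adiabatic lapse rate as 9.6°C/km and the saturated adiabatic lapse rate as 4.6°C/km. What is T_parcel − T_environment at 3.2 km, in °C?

Parcel:
  1000 → 2200 m (dry, 9.6°C/km): ΔT = -9.6 × 1.2 = -11.52°C → T = -4.52°C
  2200 → 3200 m (saturated, 4.6°C/km): ΔT = -4.6 × 1 = -4.6°C → T = -9.12°C
Environment:
  1000 → 3200 m (environment, 10.4°C/km): ΔT = -10.4 × 2.2 = -22.88°C → T = -15.88°C
T_parcel − T_env = -9.12 − (-15.88) = +6.76°C

+6.76°C (parcel warmer than environment)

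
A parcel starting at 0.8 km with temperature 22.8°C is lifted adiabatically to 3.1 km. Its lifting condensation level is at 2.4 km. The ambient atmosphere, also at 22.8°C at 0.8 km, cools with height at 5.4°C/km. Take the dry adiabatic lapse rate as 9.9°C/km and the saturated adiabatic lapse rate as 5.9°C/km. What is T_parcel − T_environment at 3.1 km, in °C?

-7.55°C (parcel cooler than environment)

Parcel:
  800–2400 m, dry: Δz = 1.6 km ⇒ ΔT = -15.84°C; T = 6.96°C
  2400–3100 m, saturated: Δz = 0.7 km ⇒ ΔT = -4.13°C; T = 2.83°C
Environment:
  800–3100 m, environment: Δz = 2.3 km ⇒ ΔT = -12.42°C; T = 10.38°C
T_parcel − T_env = 2.83 − 10.38 = -7.55°C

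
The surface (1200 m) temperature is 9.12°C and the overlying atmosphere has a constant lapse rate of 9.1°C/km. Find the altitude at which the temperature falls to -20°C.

4400 m

Height above start = (9.12 − (-20)) / 9.1 = 3.2 km
Altitude = 1200 m + 3200 m = 4400 m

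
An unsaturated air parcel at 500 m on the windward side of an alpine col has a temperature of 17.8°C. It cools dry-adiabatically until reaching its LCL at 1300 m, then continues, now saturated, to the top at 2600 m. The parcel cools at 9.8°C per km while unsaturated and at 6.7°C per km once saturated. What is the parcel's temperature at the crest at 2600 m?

1.25°C

From 500 m to 1300 m (dry): cools by 9.8 × 0.8 = 7.84°C, giving 9.96°C.
From 1300 m to 2600 m (saturated): cools by 6.7 × 1.3 = 8.71°C, giving 1.25°C.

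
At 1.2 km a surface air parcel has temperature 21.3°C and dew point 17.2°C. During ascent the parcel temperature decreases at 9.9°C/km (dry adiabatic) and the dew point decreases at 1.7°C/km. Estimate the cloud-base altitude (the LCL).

T and T_d converge at 9.9 − 1.7 = 8.2°C per km
Height above start = (21.3 − 17.2) / 8.2 = 0.5 km
LCL altitude = 1200 m + 500 m = 1700 m

1.7 km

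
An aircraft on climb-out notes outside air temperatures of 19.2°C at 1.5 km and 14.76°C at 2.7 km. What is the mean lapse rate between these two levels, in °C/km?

3.7°C/km

Γ = −ΔT/Δz = (19.2 − 14.76) / (2700 − 1500) m
  = 4.44°C / 1.2 km = 3.7°C/km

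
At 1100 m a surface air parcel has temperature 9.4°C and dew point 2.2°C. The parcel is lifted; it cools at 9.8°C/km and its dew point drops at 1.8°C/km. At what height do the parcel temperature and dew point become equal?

T and T_d converge at 9.8 − 1.8 = 8°C per km
Height above start = (9.4 − 2.2) / 8 = 0.9 km
LCL altitude = 1100 m + 900 m = 2000 m

2000 m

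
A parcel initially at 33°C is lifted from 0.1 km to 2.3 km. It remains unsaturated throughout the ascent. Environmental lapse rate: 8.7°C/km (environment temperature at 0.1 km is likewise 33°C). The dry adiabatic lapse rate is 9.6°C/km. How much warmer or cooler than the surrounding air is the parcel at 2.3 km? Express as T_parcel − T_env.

Parcel:
  Dry to 2300 m: -9.6 × 2.2 km = -21.12°C, so T = 11.88°C.
Environment:
  Environment to 2300 m: -8.7 × 2.2 km = -19.14°C, so T = 13.86°C.
T_parcel − T_env = 11.88 − 13.86 = -1.98°C

-1.98°C (parcel cooler than environment)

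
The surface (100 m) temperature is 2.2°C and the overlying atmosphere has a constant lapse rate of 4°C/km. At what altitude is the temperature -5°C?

Height above start = (2.2 − (-5)) / 4 = 1.8 km
Altitude = 100 m + 1800 m = 1900 m

1900 m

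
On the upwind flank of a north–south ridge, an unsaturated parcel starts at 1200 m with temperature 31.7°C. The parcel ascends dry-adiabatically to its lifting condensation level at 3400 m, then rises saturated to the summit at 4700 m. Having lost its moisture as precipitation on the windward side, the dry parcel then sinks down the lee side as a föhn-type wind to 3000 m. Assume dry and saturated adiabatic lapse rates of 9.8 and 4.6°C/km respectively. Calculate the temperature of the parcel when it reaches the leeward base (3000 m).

20.82°C

1200–3400 m, dry: Δz = 2.2 km ⇒ ΔT = -21.56°C; T = 10.14°C
3400–4700 m, saturated: Δz = 1.3 km ⇒ ΔT = -5.98°C; T = 4.16°C
4700–3000 m, dry descent: Δz = 1.7 km ⇒ ΔT = +16.66°C; T = 20.82°C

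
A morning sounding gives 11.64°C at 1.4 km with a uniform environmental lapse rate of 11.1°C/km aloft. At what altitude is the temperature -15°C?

Height above start = (11.64 − (-15)) / 11.1 = 2.4 km
Altitude = 1400 m + 2400 m = 3800 m

3.8 km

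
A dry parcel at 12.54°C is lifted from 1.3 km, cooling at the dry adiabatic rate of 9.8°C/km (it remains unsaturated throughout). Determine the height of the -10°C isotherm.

Height above start = (12.54 − (-10)) / 9.8 = 2.3 km
Altitude = 1300 m + 2300 m = 3600 m

3.6 km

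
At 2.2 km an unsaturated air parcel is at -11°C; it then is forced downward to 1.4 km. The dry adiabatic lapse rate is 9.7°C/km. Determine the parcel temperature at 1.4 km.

-3.24°C

2200 → 1400 m (dry adiabatic, 9.7°C/km): ΔT = +9.7 × 0.8 = +7.76°C → T = -3.24°C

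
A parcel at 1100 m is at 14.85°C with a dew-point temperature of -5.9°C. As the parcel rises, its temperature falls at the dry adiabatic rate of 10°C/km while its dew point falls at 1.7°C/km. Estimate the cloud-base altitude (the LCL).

T and T_d converge at 10 − 1.7 = 8.3°C per km
Height above start = (14.85 − (-5.9)) / 8.3 = 2.5 km
LCL altitude = 1100 m + 2500 m = 3600 m

3600 m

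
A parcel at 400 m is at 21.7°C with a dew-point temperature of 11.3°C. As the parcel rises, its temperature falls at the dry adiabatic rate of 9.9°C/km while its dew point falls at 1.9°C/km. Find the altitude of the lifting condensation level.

1700 m

T and T_d converge at 9.9 − 1.9 = 8°C per km
Height above start = (21.7 − 11.3) / 8 = 1.3 km
LCL altitude = 400 m + 1300 m = 1700 m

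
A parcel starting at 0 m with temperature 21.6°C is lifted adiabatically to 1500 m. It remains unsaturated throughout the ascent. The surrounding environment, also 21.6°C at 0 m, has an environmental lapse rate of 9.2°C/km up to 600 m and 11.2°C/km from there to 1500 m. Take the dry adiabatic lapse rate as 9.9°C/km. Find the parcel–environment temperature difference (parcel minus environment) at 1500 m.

Parcel:
  Dry to 1500 m: -9.9 × 1.5 km = -14.85°C, so T = 6.75°C.
Environment:
  Environment, lower layer to 600 m: -9.2 × 0.6 km = -5.52°C, so T = 16.08°C.
  Environment, upper layer to 1500 m: -11.2 × 0.9 km = -10.08°C, so T = 6°C.
T_parcel − T_env = 6.75 − 6 = +0.75°C

+0.75°C (parcel warmer than environment)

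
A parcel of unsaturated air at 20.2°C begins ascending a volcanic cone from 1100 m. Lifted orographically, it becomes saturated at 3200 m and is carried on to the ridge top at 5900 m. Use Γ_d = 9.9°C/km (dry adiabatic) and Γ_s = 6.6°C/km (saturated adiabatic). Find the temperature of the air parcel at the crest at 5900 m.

-18.41°C

Dry to 3200 m: -9.9 × 2.1 km = -20.79°C, so T = -0.59°C.
Saturated to 5900 m: -6.6 × 2.7 km = -17.82°C, so T = -18.41°C.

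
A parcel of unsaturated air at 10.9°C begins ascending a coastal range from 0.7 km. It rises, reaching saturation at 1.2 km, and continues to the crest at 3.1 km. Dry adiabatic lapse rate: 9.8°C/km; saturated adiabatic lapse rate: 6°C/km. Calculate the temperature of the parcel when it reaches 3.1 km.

-5.4°C

700–1200 m, dry: Δz = 0.5 km ⇒ ΔT = -4.9°C; T = 6°C
1200–3100 m, saturated: Δz = 1.9 km ⇒ ΔT = -11.4°C; T = -5.4°C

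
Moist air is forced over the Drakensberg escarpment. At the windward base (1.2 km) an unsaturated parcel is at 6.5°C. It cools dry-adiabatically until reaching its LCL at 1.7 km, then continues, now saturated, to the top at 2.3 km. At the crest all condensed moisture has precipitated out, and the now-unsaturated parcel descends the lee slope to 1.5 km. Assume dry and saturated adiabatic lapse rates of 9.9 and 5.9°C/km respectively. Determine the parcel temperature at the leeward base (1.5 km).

From 1200 m to 1700 m (dry): cools by 9.9 × 0.5 = 4.95°C, giving 1.55°C.
From 1700 m to 2300 m (saturated): cools by 5.9 × 0.6 = 3.54°C, giving -1.99°C.
From 2300 m to 1500 m (dry descent): warms by 9.9 × 0.8 = 7.92°C, giving 5.93°C.

5.93°C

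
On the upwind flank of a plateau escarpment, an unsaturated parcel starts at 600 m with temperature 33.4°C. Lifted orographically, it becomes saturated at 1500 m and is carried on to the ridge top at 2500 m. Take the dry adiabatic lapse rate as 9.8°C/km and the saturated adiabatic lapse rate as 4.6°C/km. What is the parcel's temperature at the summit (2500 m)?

600–1500 m, dry: Δz = 0.9 km ⇒ ΔT = -8.82°C; T = 24.58°C
1500–2500 m, saturated: Δz = 1 km ⇒ ΔT = -4.6°C; T = 19.98°C

19.98°C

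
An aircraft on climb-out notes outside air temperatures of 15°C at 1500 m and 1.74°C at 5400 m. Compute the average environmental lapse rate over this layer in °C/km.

3.4°C/km

Γ = −ΔT/Δz = (15 − 1.74) / (5400 − 1500) m
  = 13.26°C / 3.9 km = 3.4°C/km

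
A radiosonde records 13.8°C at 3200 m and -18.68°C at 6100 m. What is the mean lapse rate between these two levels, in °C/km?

11.2°C/km

Γ = −ΔT/Δz = (13.8 − (-18.68)) / (6100 − 3200) m
  = 32.48°C / 2.9 km = 11.2°C/km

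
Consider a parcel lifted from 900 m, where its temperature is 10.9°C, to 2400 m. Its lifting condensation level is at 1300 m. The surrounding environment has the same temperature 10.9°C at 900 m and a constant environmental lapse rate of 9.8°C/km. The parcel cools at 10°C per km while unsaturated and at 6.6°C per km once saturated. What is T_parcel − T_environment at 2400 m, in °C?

+3.44°C (parcel warmer than environment)

Parcel:
  From 900 m to 1300 m (dry): cools by 10 × 0.4 = 4°C, giving 6.9°C.
  From 1300 m to 2400 m (saturated): cools by 6.6 × 1.1 = 7.26°C, giving -0.36°C.
Environment:
  From 900 m to 2400 m (environment): cools by 9.8 × 1.5 = 14.7°C, giving -3.8°C.
T_parcel − T_env = -0.36 − (-3.8) = +3.44°C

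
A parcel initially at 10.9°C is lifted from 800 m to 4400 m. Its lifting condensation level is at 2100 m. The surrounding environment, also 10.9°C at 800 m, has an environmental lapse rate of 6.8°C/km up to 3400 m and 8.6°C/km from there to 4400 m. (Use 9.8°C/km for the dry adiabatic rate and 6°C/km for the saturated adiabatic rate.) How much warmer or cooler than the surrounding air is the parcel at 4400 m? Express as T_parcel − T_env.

Parcel:
  Dry to 2100 m: -9.8 × 1.3 km = -12.74°C, so T = -1.84°C.
  Saturated to 4400 m: -6 × 2.3 km = -13.8°C, so T = -15.64°C.
Environment:
  Environment, lower layer to 3400 m: -6.8 × 2.6 km = -17.68°C, so T = -6.78°C.
  Environment, upper layer to 4400 m: -8.6 × 1 km = -8.6°C, so T = -15.38°C.
T_parcel − T_env = -15.64 − (-15.38) = -0.26°C

-0.26°C (parcel cooler than environment)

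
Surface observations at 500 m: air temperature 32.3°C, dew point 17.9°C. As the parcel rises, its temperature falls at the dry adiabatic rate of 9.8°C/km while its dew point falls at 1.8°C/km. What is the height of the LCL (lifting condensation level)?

2300 m

T and T_d converge at 9.8 − 1.8 = 8°C per km
Height above start = (32.3 − 17.9) / 8 = 1.8 km
LCL altitude = 500 m + 1800 m = 2300 m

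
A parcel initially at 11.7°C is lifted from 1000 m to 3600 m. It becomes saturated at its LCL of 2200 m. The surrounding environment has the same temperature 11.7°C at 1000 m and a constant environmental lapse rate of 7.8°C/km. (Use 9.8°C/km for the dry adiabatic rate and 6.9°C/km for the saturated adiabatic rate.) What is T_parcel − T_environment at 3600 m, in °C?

Parcel:
  From 1000 m to 2200 m (dry): cools by 9.8 × 1.2 = 11.76°C, giving -0.06°C.
  From 2200 m to 3600 m (saturated): cools by 6.9 × 1.4 = 9.66°C, giving -9.72°C.
Environment:
  From 1000 m to 3600 m (environment): cools by 7.8 × 2.6 = 20.28°C, giving -8.58°C.
T_parcel − T_env = -9.72 − (-8.58) = -1.14°C

-1.14°C (parcel cooler than environment)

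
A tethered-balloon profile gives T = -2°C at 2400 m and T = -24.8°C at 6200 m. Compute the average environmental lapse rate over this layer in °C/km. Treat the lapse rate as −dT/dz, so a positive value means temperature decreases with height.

Γ = −ΔT/Δz = (-2 − (-24.8)) / (6200 − 2400) m
  = 22.8°C / 3.8 km = 6°C/km

6°C/km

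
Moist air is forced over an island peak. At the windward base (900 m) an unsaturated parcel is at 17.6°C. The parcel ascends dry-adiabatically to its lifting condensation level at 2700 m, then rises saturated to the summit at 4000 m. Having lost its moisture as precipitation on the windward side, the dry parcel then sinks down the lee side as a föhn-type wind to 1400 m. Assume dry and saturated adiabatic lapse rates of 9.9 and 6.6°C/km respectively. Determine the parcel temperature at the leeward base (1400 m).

16.94°C

900–2700 m, dry: Δz = 1.8 km ⇒ ΔT = -17.82°C; T = -0.22°C
2700–4000 m, saturated: Δz = 1.3 km ⇒ ΔT = -8.58°C; T = -8.8°C
4000–1400 m, dry descent: Δz = 2.6 km ⇒ ΔT = +25.74°C; T = 16.94°C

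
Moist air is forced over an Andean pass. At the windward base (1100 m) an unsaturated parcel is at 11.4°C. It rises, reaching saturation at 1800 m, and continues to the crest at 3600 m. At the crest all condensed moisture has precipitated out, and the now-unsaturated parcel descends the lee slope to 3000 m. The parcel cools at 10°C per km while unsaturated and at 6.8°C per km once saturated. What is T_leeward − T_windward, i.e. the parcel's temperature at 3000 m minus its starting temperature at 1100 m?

1100 → 1800 m (dry, 10°C/km): ΔT = -10 × 0.7 = -7°C → T = 4.4°C
1800 → 3600 m (saturated, 6.8°C/km): ΔT = -6.8 × 1.8 = -12.24°C → T = -7.84°C
3600 → 3000 m (dry descent, 10°C/km): ΔT = +10 × 0.6 = +6°C → T = -1.84°C
Net change vs windward start: -1.84 − 11.4 = -13.24°C

-13.24°C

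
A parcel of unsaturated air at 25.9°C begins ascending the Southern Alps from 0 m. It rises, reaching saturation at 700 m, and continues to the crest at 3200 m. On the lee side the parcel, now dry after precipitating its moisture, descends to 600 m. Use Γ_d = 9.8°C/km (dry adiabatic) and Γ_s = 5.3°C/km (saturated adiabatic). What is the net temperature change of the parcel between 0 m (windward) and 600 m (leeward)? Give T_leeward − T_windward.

From 0 m to 700 m (dry): cools by 9.8 × 0.7 = 6.86°C, giving 19.04°C.
From 700 m to 3200 m (saturated): cools by 5.3 × 2.5 = 13.25°C, giving 5.79°C.
From 3200 m to 600 m (dry descent): warms by 9.8 × 2.6 = 25.48°C, giving 31.27°C.
Net change vs windward start: 31.27 − 25.9 = +5.37°C

+5.37°C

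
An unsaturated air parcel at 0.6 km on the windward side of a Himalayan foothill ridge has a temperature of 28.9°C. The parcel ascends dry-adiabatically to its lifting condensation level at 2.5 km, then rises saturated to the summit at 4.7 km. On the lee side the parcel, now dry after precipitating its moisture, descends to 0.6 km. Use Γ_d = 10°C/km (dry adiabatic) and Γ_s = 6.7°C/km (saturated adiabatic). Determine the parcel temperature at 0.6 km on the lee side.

36.16°C

From 600 m to 2500 m (dry): cools by 10 × 1.9 = 19°C, giving 9.9°C.
From 2500 m to 4700 m (saturated): cools by 6.7 × 2.2 = 14.74°C, giving -4.84°C.
From 4700 m to 600 m (dry descent): warms by 10 × 4.1 = 41°C, giving 36.16°C.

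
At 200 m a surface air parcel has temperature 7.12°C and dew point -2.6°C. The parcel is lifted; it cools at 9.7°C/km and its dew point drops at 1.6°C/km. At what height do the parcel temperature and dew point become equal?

T and T_d converge at 9.7 − 1.6 = 8.1°C per km
Height above start = (7.12 − (-2.6)) / 8.1 = 1.2 km
LCL altitude = 200 m + 1200 m = 1400 m

1400 m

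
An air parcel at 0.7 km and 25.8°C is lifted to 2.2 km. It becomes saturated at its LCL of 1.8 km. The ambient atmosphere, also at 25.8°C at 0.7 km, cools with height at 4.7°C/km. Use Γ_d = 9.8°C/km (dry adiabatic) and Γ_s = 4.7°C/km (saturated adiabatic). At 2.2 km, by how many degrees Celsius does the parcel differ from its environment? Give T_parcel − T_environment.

Parcel:
  From 700 m to 1800 m (dry): cools by 9.8 × 1.1 = 10.78°C, giving 15.02°C.
  From 1800 m to 2200 m (saturated): cools by 4.7 × 0.4 = 1.88°C, giving 13.14°C.
Environment:
  From 700 m to 2200 m (environment): cools by 4.7 × 1.5 = 7.05°C, giving 18.75°C.
T_parcel − T_env = 13.14 − 18.75 = -5.61°C

-5.61°C (parcel cooler than environment)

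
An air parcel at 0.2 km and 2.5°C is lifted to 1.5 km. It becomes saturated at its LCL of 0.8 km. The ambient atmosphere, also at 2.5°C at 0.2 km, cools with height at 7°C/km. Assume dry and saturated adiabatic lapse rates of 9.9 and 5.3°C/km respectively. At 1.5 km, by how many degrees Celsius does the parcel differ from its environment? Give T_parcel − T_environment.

Parcel:
  Dry to 800 m: -9.9 × 0.6 km = -5.94°C, so T = -3.44°C.
  Saturated to 1500 m: -5.3 × 0.7 km = -3.71°C, so T = -7.15°C.
Environment:
  Environment to 1500 m: -7 × 1.3 km = -9.1°C, so T = -6.6°C.
T_parcel − T_env = -7.15 − (-6.6) = -0.55°C

-0.55°C (parcel cooler than environment)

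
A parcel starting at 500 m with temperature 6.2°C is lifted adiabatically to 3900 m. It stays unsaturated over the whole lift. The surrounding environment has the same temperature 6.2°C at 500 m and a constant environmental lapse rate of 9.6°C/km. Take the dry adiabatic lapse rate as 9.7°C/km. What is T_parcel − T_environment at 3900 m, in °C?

-0.34°C (parcel cooler than environment)

Parcel:
  From 500 m to 3900 m (dry): cools by 9.7 × 3.4 = 32.98°C, giving -26.78°C.
Environment:
  From 500 m to 3900 m (environment): cools by 9.6 × 3.4 = 32.64°C, giving -26.44°C.
T_parcel − T_env = -26.78 − (-26.44) = -0.34°C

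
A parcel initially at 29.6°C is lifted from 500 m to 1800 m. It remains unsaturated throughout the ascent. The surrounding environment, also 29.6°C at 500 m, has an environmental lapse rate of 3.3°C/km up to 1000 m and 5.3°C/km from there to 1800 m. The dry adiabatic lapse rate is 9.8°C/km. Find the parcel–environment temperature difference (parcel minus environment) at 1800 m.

-6.85°C (parcel cooler than environment)

Parcel:
  Dry to 1800 m: -9.8 × 1.3 km = -12.74°C, so T = 16.86°C.
Environment:
  Environment, lower layer to 1000 m: -3.3 × 0.5 km = -1.65°C, so T = 27.95°C.
  Environment, upper layer to 1800 m: -5.3 × 0.8 km = -4.24°C, so T = 23.71°C.
T_parcel − T_env = 16.86 − 23.71 = -6.85°C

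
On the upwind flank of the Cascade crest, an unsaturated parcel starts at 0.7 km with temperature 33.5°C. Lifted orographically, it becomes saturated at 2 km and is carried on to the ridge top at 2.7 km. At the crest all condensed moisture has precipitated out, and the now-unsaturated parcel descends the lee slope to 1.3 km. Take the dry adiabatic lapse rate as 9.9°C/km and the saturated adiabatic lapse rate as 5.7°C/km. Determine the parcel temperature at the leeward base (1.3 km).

Dry to 2000 m: -9.9 × 1.3 km = -12.87°C, so T = 20.63°C.
Saturated to 2700 m: -5.7 × 0.7 km = -3.99°C, so T = 16.64°C.
Dry descent to 1300 m: +9.9 × 1.4 km = +13.86°C, so T = 30.5°C.

30.5°C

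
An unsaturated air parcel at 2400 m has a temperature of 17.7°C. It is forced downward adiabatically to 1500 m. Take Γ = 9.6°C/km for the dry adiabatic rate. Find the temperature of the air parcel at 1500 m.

2400–1500 m, dry adiabatic: Δz = 0.9 km ⇒ ΔT = +8.64°C; T = 26.34°C

26.34°C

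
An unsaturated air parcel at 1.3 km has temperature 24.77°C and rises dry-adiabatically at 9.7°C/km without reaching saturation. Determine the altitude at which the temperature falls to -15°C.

5.4 km

Height above start = (24.77 − (-15)) / 9.7 = 4.1 km
Altitude = 1300 m + 4100 m = 5400 m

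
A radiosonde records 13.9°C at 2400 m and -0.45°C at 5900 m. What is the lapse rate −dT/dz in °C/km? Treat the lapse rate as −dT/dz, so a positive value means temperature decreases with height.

4.1°C/km

Γ = −ΔT/Δz = (13.9 − (-0.45)) / (5900 − 2400) m
  = 14.35°C / 3.5 km = 4.1°C/km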